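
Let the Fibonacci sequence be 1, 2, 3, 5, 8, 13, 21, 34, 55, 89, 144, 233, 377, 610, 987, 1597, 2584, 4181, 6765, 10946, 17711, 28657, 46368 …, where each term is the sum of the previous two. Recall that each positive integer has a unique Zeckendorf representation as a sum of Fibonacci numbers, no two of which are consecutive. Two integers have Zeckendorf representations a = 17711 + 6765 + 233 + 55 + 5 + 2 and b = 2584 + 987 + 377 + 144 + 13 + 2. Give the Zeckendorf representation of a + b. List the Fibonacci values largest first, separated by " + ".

The two numbers are 24771 and 4107, so their sum is 28878.
Repeatedly subtract the largest Fibonacci number that fits:
28657 ≤ 28878 < 46368, so take 28657; remainder 221
144 ≤ 221 < 233, so take 144; remainder 77
55 ≤ 77 < 89, so take 55; remainder 22
21 ≤ 22 < 34, so take 21; remainder 1
1 ≤ 1 < 2, so take 1; remainder 0

28657 + 144 + 55 + 21 + 1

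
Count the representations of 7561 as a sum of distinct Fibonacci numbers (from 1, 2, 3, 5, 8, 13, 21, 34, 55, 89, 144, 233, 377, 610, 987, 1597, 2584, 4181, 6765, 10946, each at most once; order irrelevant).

7561 = 6765+610+144+34+8 = 6765+610+144+34+5+3 = 6765+610+144+21+13+8 = 6765+610+89+55+34+8 = 6765+377+233+144+34+8 = … (67 more), for 72 in all.

72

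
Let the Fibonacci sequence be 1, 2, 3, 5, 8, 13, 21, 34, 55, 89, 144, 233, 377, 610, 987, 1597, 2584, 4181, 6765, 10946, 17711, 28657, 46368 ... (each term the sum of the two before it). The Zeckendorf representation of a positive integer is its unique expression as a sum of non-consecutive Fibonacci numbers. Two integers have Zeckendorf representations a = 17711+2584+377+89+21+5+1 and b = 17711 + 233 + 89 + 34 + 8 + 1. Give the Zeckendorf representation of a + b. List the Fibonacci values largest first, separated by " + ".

28657 + 6765 + 2584 + 610 + 233 + 13 + 2

The two numbers are 20788 and 18076, so their sum is 38864.
take 28657 (≤ 38864); 38864 − 28657 = 10207
take 6765 (≤ 10207); 10207 − 6765 = 3442
take 2584 (≤ 3442); 3442 − 2584 = 858
take 610 (≤ 858); 858 − 610 = 248
take 233 (≤ 248); 248 − 233 = 15
take 13 (≤ 15); 15 − 13 = 2
take 2 (≤ 2); 2 − 2 = 0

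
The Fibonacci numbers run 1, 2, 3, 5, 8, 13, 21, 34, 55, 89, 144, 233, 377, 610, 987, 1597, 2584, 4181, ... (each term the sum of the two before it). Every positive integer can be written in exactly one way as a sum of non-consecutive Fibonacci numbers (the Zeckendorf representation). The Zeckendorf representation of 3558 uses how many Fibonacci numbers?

6

3558 − 2584 = 974
974 − 610 = 364
364 − 233 = 131
131 − 89 = 42
42 − 34 = 8
8 − 8 = 0
3558 = 2584 + 610 + 233 + 89 + 34 + 8, which has 6 terms.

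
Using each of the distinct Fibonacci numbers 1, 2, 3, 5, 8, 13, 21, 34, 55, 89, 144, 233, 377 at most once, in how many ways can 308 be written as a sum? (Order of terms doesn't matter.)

Each representation comes from the Zeckendorf form by replacing some F_k with F_{k−1} + F_{k−2} where possible.
308 = 233+55+13+5+2 = 233+34+21+13+5+2 = 144+89+55+13+5+2 = 144+89+34+21+13+5+2 — 4 representations.

4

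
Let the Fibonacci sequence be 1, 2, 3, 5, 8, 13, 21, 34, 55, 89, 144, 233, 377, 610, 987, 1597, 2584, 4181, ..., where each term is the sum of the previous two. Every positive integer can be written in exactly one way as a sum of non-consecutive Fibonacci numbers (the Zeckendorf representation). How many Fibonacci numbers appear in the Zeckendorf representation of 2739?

4

2739 − 2584 = 155
155 − 144 = 11
11 − 8 = 3
3 − 3 = 0
2739 = 2584 + 144 + 8 + 3, which has 4 terms.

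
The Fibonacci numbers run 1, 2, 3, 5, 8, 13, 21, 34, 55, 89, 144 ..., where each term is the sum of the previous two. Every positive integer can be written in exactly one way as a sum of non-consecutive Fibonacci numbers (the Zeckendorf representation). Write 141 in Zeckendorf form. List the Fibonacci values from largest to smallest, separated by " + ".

89 + 34 + 13 + 5

Repeatedly subtract the largest Fibonacci number that fits:
largest Fibonacci ≤ 141 is 89; 141 − 89 = 52
largest Fibonacci ≤ 52 is 34; 52 − 34 = 18
largest Fibonacci ≤ 18 is 13; 18 − 13 = 5
largest Fibonacci ≤ 5 is 5; 5 − 5 = 0
So 141 = 89 + 34 + 13 + 5, with no two terms consecutive in the sequence.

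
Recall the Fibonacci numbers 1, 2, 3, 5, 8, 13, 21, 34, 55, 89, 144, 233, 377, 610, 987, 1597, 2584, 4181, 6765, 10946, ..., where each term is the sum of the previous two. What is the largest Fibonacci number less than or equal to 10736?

6765

6765 ≤ 10736 < 10946, so the largest Fibonacci number not exceeding 10736 is 6765.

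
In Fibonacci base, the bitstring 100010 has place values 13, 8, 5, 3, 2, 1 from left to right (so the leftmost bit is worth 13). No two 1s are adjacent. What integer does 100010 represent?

15

Summing the place values of the 1 bits: 13 + 2 = 15.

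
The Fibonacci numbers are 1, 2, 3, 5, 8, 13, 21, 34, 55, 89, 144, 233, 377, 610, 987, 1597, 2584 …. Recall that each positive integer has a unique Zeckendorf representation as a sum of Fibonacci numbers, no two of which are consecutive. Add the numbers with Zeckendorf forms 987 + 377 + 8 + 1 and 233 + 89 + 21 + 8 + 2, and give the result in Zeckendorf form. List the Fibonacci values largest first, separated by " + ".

1597 + 89 + 34 + 5 + 1

The two numbers are 1373 and 353, so their sum is 1726.
take 1597 (≤ 1726); 1726 − 1597 = 129
take 89 (≤ 129); 129 − 89 = 40
take 34 (≤ 40); 40 − 34 = 6
take 5 (≤ 6); 6 − 5 = 1
take 1 (≤ 1); 1 − 1 = 0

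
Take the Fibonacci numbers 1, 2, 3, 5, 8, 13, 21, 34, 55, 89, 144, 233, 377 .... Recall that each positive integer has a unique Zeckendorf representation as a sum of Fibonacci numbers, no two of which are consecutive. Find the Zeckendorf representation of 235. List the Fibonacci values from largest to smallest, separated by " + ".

233 ≤ 235 < 377, so take 233; remainder 2
2 ≤ 2 < 3, so take 2; remainder 0
So 235 = 233 + 2, with no two terms consecutive in the sequence.

233 + 2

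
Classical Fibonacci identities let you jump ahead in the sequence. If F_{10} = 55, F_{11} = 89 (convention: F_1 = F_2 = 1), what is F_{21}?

10946

By the addition formula F_{m+n} = F_m F_{n+1} + F_{m−1} F_n with m=11, n=10: F_{21} = 89·89 + 55·55 = 7921 + 3025 = 10946.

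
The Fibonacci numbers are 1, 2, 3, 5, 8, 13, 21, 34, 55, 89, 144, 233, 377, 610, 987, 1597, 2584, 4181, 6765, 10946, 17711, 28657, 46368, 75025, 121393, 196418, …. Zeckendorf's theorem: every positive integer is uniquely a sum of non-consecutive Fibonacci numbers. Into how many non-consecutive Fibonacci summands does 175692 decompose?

7

Greedy algorithm:
121393 ≤ 175692 < 196418, so take 121393; remainder 54299
46368 ≤ 54299 < 75025, so take 46368; remainder 7931
6765 ≤ 7931 < 10946, so take 6765; remainder 1166
987 ≤ 1166 < 1597, so take 987; remainder 179
144 ≤ 179 < 233, so take 144; remainder 35
34 ≤ 35 < 55, so take 34; remainder 1
1 ≤ 1 < 2, so take 1; remainder 0
175692 = 121393 + 46368 + 6765 + 987 + 144 + 34 + 1, which has 7 terms.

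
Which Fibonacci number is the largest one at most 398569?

317811 ≤ 398569 < 514229, so the largest Fibonacci number not exceeding 398569 is 317811.

317811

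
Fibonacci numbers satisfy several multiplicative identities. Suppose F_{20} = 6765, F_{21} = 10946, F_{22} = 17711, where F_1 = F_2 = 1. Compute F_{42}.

267914296

By the addition formula F_{m+n} = F_m F_{n+1} + F_{m−1} F_n with m=22, n=20: F_{42} = 17711·10946 + 10946·6765 = 193864606 + 74049690 = 267914296.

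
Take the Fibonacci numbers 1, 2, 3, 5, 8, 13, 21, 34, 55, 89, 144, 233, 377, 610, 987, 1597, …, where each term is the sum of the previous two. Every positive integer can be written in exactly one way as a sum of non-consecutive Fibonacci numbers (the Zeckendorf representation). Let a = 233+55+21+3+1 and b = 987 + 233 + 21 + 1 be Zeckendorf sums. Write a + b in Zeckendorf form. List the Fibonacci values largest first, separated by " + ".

The two numbers are 313 and 1242, so their sum is 1555.
Repeatedly subtract the largest Fibonacci number that fits:
1555: greatest Fibonacci not exceeding it is 987, leaving 568
568: greatest Fibonacci not exceeding it is 377, leaving 191
191: greatest Fibonacci not exceeding it is 144, leaving 47
47: greatest Fibonacci not exceeding it is 34, leaving 13
13: greatest Fibonacci not exceeding it is 13, leaving 0

987 + 377 + 144 + 34 + 13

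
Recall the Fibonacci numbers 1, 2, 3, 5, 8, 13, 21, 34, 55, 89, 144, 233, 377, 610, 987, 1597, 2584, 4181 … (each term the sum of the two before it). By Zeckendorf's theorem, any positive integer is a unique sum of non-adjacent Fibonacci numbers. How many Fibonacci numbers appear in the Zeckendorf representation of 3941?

2584 ≤ 3941 < 4181, so take 2584; remainder 1357
987 ≤ 1357 < 1597, so take 987; remainder 370
233 ≤ 370 < 377, so take 233; remainder 137
89 ≤ 137 < 144, so take 89; remainder 48
34 ≤ 48 < 55, so take 34; remainder 14
13 ≤ 14 < 21, so take 13; remainder 1
1 ≤ 1 < 2, so take 1; remainder 0
3941 = 2584 + 987 + 233 + 89 + 34 + 13 + 1, which has 7 terms.

7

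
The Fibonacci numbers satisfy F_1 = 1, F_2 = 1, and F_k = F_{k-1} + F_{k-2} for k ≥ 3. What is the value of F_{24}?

Iterating the recurrence up to F_{18} = 2584 and F_{17} = 1597:
F_{19} = F_{18} + F_{17} = 2584 + 1597 = 4181
F_{20} = F_{19} + F_{18} = 4181 + 2584 = 6765
F_{21} = F_{20} + F_{19} = 6765 + 4181 = 10946
F_{22} = F_{21} + F_{20} = 10946 + 6765 = 17711
F_{23} = F_{22} + F_{21} = 17711 + 10946 = 28657
F_{24} = F_{23} + F_{22} = 28657 + 17711 = 46368

46368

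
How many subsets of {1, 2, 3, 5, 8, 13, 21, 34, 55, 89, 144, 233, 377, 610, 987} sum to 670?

Starting from the Zeckendorf form and repeatedly splitting a term F_k into F_{k−1} + F_{k−2} (when neither is already used) reaches every representation.
670 = 610+55+5 = 610+55+3+2 = 610+34+21+5 = 377+233+55+5 = … (14 more), for 18 in all.

18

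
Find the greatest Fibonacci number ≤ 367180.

317811

317811 ≤ 367180 < 514229, so the largest Fibonacci number not exceeding 367180 is 317811.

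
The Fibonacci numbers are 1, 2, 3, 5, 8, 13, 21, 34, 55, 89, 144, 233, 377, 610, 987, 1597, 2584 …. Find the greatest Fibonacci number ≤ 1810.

1597 ≤ 1810 < 2584, so the largest Fibonacci number not exceeding 1810 is 1597.

1597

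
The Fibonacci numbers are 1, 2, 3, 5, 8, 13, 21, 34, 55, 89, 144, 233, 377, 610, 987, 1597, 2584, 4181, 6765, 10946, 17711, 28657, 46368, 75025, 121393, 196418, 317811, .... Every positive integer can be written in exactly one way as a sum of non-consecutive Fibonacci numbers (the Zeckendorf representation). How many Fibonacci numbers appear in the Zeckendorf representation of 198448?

5

Greedily peel off the largest Fibonacci term at each step:
196418 ≤ 198448 < 317811, so take 196418; remainder 2030
1597 ≤ 2030 < 2584, so take 1597; remainder 433
377 ≤ 433 < 610, so take 377; remainder 56
55 ≤ 56 < 89, so take 55; remainder 1
1 ≤ 1 < 2, so take 1; remainder 0
198448 = 196418 + 1597 + 377 + 55 + 1, which has 5 terms.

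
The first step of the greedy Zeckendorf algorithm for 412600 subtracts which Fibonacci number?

317811 ≤ 412600 < 514229, so the largest Fibonacci number not exceeding 412600 is 317811.

317811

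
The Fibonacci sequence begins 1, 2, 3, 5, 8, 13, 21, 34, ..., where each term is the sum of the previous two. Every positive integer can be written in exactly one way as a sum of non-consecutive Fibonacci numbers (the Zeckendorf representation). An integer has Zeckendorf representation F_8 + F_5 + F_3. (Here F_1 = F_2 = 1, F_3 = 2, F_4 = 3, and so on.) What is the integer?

F_8 + F_5 + F_3 = 21 + 5 + 2 = 28.

28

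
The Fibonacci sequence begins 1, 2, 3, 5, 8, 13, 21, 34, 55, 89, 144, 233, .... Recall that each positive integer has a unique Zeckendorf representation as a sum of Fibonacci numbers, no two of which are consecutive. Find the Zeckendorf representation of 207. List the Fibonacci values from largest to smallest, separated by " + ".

Greedily peel off the largest Fibonacci term at each step:
207: greatest Fibonacci not exceeding it is 144, leaving 63
63: greatest Fibonacci not exceeding it is 55, leaving 8
8: greatest Fibonacci not exceeding it is 8, leaving 0
So 207 = 144 + 55 + 8, with no two terms consecutive in the sequence.

144 + 55 + 8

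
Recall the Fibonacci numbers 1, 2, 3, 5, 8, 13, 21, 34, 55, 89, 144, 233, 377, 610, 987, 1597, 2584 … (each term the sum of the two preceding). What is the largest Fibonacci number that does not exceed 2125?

1597 ≤ 2125 < 2584, so the largest Fibonacci number not exceeding 2125 is 1597.

1597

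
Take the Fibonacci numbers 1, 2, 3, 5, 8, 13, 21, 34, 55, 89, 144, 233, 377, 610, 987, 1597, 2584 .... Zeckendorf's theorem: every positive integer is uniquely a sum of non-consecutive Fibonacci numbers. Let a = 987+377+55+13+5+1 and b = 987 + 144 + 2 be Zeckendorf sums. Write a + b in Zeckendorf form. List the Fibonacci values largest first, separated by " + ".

The two numbers are 1438 and 1133, so their sum is 2571.
Repeatedly subtract the largest Fibonacci number that fits:
2571 − 1597 = 974
974 − 610 = 364
364 − 233 = 131
131 − 89 = 42
42 − 34 = 8
8 − 8 = 0

1597 + 610 + 233 + 89 + 34 + 8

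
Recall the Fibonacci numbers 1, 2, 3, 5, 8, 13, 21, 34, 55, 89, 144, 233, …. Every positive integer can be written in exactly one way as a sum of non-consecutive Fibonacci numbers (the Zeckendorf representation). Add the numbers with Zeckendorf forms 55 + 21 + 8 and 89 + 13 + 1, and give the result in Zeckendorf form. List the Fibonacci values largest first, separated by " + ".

The two numbers are 84 and 103, so their sum is 187.
Greedily peel off the largest Fibonacci term at each step:
144 ≤ 187 < 233, so take 144; remainder 43
34 ≤ 43 < 55, so take 34; remainder 9
8 ≤ 9 < 13, so take 8; remainder 1
1 ≤ 1 < 2, so take 1; remainder 0

144 + 34 + 8 + 1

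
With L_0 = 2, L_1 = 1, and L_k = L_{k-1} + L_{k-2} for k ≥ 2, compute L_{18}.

5778

Iterating the recurrence up to L_{12} = 322 and L_{11} = 199:
L_{13} = L_{12} + L_{11} = 322 + 199 = 521
L_{14} = L_{13} + L_{12} = 521 + 322 = 843
L_{15} = L_{14} + L_{13} = 843 + 521 = 1364
L_{16} = L_{15} + L_{14} = 1364 + 843 = 2207
L_{17} = L_{16} + L_{15} = 2207 + 1364 = 3571
L_{18} = L_{17} + L_{16} = 3571 + 2207 = 5778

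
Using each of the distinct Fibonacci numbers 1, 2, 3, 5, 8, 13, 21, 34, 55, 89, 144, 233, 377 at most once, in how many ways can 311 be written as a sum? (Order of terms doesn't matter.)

311 = 233+55+21+2 = 233+55+13+8+2 = 144+89+55+21+2 = … (7 more), for 10 in all.

10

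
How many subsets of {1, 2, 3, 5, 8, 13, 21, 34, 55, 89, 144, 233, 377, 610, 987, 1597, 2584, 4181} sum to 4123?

4123 = 2584+987+377+144+21+8+2 = 2584+987+377+144+21+5+3+2 = 2584+987+377+89+55+21+8+2 = 2584+987+377+144+13+8+5+3+2 = 2584+987+377+89+55+21+5+3+2 = … (14 more), for 19 in all.

19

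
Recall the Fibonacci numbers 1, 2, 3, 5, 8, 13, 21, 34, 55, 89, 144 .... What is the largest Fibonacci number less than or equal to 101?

89

89 ≤ 101 < 144, so the largest Fibonacci number not exceeding 101 is 89.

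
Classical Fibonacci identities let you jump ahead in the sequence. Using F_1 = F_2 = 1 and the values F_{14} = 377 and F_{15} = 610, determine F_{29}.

By F_{2k+1} = F_k² + F_{k+1}²: F_{29} = 377² + 610² = 142129 + 372100 = 514229.

514229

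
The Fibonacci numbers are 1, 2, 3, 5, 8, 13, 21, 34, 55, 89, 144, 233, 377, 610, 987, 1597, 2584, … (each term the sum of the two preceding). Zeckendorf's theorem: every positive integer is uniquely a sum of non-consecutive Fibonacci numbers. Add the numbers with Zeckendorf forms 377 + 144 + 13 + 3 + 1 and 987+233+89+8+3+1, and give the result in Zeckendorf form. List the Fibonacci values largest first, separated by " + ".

The two numbers are 538 and 1321, so their sum is 1859.
1859: greatest Fibonacci not exceeding it is 1597, leaving 262
262: greatest Fibonacci not exceeding it is 233, leaving 29
29: greatest Fibonacci not exceeding it is 21, leaving 8
8: greatest Fibonacci not exceeding it is 8, leaving 0

1597 + 233 + 21 + 8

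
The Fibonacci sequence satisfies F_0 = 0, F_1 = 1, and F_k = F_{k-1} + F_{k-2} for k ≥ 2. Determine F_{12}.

Iterating the recurrence up to F_{8} = 21 and F_{7} = 13:
F_{9} = F_{8} + F_{7} = 21 + 13 = 34
F_{10} = F_{9} + F_{8} = 34 + 21 = 55
F_{11} = F_{10} + F_{9} = 55 + 34 = 89
F_{12} = F_{11} + F_{10} = 89 + 55 = 144

144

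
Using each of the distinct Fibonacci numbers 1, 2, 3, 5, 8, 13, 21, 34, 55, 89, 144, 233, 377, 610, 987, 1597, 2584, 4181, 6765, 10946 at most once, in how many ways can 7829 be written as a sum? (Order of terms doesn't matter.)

Starting from the Zeckendorf form and repeatedly splitting a term F_k into F_{k−1} + F_{k−2} (when neither is already used) reaches every representation.
7829 = 6765+987+55+21+1 = 6765+987+55+13+8+1 = 6765+610+377+55+21+1 = 6765+987+55+13+5+3+1 = … (42 more), for 46 in all.

46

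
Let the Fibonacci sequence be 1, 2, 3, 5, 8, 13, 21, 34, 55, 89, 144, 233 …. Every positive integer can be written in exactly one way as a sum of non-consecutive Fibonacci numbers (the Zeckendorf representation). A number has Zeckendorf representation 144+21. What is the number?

165

144+21 = 165.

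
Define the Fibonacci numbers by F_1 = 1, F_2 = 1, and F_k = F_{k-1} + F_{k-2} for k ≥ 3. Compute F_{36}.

Iterating the recurrence up to F_{31} = 1346269 and F_{30} = 832040:
F_{32} = F_{31} + F_{30} = 1346269 + 832040 = 2178309
F_{33} = F_{32} + F_{31} = 2178309 + 1346269 = 3524578
F_{34} = F_{33} + F_{32} = 3524578 + 2178309 = 5702887
F_{35} = F_{34} + F_{33} = 5702887 + 3524578 = 9227465
F_{36} = F_{35} + F_{34} = 9227465 + 5702887 = 14930352

14930352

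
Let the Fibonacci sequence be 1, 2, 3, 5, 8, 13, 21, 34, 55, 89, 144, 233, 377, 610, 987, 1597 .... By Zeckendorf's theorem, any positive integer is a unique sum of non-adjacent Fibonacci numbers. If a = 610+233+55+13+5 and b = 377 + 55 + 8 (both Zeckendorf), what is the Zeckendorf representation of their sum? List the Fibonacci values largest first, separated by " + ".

The two numbers are 916 and 440, so their sum is 1356.
1356 − 987 = 369
369 − 233 = 136
136 − 89 = 47
47 − 34 = 13
13 − 13 = 0

987 + 233 + 89 + 34 + 13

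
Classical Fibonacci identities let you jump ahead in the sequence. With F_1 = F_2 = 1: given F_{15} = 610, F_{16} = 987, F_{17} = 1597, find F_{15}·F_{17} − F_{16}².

610·1597 − 987² = 974170 − 974169 = 1. (Cassini's identity: F_{k−1}F_{k+1} − F_k² = (−1)^k.)

1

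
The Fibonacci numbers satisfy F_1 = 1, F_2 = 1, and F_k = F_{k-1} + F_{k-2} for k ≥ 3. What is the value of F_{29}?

514229

Iterating the recurrence up to F_{21} = 10946 and F_{20} = 6765:
F_{22} = F_{21} + F_{20} = 10946 + 6765 = 17711
F_{23} = F_{22} + F_{21} = 17711 + 10946 = 28657
F_{24} = F_{23} + F_{22} = 28657 + 17711 = 46368
F_{25} = F_{24} + F_{23} = 46368 + 28657 = 75025
F_{26} = F_{25} + F_{24} = 75025 + 46368 = 121393
F_{27} = F_{26} + F_{25} = 121393 + 75025 = 196418
F_{28} = F_{27} + F_{26} = 196418 + 121393 = 317811
F_{29} = F_{28} + F_{27} = 317811 + 196418 = 514229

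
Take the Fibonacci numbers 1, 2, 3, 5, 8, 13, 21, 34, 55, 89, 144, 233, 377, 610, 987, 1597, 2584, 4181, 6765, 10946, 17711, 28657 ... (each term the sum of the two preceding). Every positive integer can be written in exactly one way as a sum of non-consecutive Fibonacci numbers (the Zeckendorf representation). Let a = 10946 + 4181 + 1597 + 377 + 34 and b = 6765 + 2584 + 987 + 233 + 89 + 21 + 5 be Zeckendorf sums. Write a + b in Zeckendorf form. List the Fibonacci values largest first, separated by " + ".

17711 + 6765 + 2584 + 610 + 144 + 5

The two numbers are 17135 and 10684, so their sum is 27819.
27819 − 17711 = 10108
10108 − 6765 = 3343
3343 − 2584 = 759
759 − 610 = 149
149 − 144 = 5
5 − 5 = 0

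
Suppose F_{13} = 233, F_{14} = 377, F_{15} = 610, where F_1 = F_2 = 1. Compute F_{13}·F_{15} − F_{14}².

233·610 − 377² = 142130 − 142129 = 1. (Cassini's identity: F_{k−1}F_{k+1} − F_k² = (−1)^k.)

1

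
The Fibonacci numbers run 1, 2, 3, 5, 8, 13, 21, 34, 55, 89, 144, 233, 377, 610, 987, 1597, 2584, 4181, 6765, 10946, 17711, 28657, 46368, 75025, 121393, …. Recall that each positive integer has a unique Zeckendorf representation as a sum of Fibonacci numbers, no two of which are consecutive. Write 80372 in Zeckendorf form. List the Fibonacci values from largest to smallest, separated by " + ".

take 75025 (≤ 80372); 80372 − 75025 = 5347
take 4181 (≤ 5347); 5347 − 4181 = 1166
take 987 (≤ 1166); 1166 − 987 = 179
take 144 (≤ 179); 179 − 144 = 35
take 34 (≤ 35); 35 − 34 = 1
take 1 (≤ 1); 1 − 1 = 0
So 80372 = 75025 + 4181 + 987 + 144 + 34 + 1, with no two terms consecutive in the sequence.

75025 + 4181 + 987 + 144 + 34 + 1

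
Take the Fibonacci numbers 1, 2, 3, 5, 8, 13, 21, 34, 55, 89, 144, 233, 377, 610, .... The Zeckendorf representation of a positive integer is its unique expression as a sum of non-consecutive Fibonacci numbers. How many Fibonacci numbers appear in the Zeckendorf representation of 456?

subtract 377 from 456: 79 remains
subtract 55 from 79: 24 remains
subtract 21 from 24: 3 remains
subtract 3 from 3: 0 remains
456 = 377 + 55 + 21 + 3, which has 4 terms.

4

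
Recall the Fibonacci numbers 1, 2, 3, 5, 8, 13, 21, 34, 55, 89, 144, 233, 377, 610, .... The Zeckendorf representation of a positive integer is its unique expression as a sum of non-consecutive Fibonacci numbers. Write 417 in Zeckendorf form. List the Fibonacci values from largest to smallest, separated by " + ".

377 + 34 + 5 + 1

take 377 (≤ 417); 417 − 377 = 40
take 34 (≤ 40); 40 − 34 = 6
take 5 (≤ 6); 6 − 5 = 1
take 1 (≤ 1); 1 − 1 = 0
So 417 = 377 + 34 + 5 + 1, with no two terms consecutive in the sequence.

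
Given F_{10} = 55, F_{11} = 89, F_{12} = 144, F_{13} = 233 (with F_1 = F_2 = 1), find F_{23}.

28657

By the addition formula F_{m+n} = F_m F_{n+1} + F_{m−1} F_n with m=13, n=10: F_{23} = 233·89 + 144·55 = 20737 + 7920 = 28657.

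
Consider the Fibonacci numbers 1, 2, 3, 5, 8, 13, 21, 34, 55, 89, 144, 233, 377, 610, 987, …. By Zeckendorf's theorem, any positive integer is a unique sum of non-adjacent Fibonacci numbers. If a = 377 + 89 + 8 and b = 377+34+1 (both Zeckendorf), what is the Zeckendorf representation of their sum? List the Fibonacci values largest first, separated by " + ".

610 + 233 + 34 + 8 + 1

The two numbers are 474 and 412, so their sum is 886.
Greedy algorithm:
886: greatest Fibonacci not exceeding it is 610, leaving 276
276: greatest Fibonacci not exceeding it is 233, leaving 43
43: greatest Fibonacci not exceeding it is 34, leaving 9
9: greatest Fibonacci not exceeding it is 8, leaving 1
1: greatest Fibonacci not exceeding it is 1, leaving 0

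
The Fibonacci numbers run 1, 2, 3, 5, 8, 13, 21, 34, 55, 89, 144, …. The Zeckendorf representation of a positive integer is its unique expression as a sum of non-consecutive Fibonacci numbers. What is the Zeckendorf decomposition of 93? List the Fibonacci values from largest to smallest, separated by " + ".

89 + 3 + 1

subtract 89 from 93: 4 remains
subtract 3 from 4: 1 remains
subtract 1 from 1: 0 remains
So 93 = 89 + 3 + 1, with no two terms consecutive in the sequence.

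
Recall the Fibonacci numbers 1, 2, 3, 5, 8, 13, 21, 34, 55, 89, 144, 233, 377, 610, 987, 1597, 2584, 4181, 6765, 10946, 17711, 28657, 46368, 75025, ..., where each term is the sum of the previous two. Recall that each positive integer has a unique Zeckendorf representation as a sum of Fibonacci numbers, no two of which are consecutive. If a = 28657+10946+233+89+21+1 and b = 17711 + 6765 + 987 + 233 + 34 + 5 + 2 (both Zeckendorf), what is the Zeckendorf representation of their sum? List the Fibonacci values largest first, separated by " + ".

46368 + 17711 + 1597 + 8

The two numbers are 39947 and 25737, so their sum is 65684.
Greedy algorithm:
65684: greatest Fibonacci not exceeding it is 46368, leaving 19316
19316: greatest Fibonacci not exceeding it is 17711, leaving 1605
1605: greatest Fibonacci not exceeding it is 1597, leaving 8
8: greatest Fibonacci not exceeding it is 8, leaving 0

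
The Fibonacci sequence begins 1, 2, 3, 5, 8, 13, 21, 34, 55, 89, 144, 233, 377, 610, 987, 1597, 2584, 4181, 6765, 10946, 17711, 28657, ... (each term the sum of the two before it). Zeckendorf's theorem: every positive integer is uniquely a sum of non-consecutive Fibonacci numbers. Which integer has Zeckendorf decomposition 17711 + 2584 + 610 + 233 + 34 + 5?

21177

17711 + 2584 + 610 + 233 + 34 + 5 = 21177.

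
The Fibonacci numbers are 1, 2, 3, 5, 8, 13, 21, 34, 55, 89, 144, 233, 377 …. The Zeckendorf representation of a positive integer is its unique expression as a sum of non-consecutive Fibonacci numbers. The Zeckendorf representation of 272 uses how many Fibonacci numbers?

3

272 − 233 = 39
39 − 34 = 5
5 − 5 = 0
272 = 233 + 34 + 5, which has 3 terms.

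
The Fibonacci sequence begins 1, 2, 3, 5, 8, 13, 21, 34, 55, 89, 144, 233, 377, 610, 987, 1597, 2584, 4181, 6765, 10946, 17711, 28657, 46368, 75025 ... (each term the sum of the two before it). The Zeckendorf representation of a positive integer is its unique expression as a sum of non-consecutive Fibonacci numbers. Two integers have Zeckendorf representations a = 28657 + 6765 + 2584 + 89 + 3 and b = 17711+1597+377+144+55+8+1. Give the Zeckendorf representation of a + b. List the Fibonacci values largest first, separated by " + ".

The two numbers are 38098 and 19893, so their sum is 57991.
Repeatedly subtract the largest Fibonacci number that fits:
largest Fibonacci ≤ 57991 is 46368; 57991 − 46368 = 11623
largest Fibonacci ≤ 11623 is 10946; 11623 − 10946 = 677
largest Fibonacci ≤ 677 is 610; 677 − 610 = 67
largest Fibonacci ≤ 67 is 55; 67 − 55 = 12
largest Fibonacci ≤ 12 is 8; 12 − 8 = 4
largest Fibonacci ≤ 4 is 3; 4 − 3 = 1
largest Fibonacci ≤ 1 is 1; 1 − 1 = 0

46368 + 10946 + 610 + 55 + 8 + 3 + 1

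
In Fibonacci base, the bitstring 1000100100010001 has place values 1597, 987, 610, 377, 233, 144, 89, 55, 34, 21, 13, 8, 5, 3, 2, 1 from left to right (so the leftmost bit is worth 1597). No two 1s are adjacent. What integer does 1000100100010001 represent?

Summing the place values of the 1 bits: 1597 + 233 + 55 + 8 + 1 = 1894.

1894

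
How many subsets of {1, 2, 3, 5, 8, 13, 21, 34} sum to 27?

Starting from the Zeckendorf form and repeatedly splitting a term F_k into F_{k−1} + F_{k−2} (when neither is already used) reaches every representation.
27 = 21+5+1 = 21+3+2+1 = 13+8+5+1 = 13+8+3+2+1 — 4 representations.

4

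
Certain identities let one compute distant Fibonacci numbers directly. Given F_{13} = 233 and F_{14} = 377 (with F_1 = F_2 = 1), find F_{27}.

By F_{2k+1} = F_k² + F_{k+1}²: F_{27} = 233² + 377² = 54289 + 142129 = 196418.

196418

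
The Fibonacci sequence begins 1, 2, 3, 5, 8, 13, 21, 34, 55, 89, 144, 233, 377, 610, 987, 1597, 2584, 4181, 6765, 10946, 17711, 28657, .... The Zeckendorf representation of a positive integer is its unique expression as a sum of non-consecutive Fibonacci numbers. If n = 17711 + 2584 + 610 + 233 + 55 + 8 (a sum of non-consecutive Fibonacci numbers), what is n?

17711 + 2584 + 610 + 233 + 55 + 8 = 21201.

21201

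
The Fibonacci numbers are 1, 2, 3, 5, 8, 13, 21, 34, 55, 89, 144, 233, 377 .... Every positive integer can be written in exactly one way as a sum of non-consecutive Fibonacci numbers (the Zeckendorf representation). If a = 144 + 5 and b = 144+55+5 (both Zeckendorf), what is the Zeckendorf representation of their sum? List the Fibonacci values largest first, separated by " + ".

The two numbers are 149 and 204, so their sum is 353.
take 233 (≤ 353); 353 − 233 = 120
take 89 (≤ 120); 120 − 89 = 31
take 21 (≤ 31); 31 − 21 = 10
take 8 (≤ 10); 10 − 8 = 2
take 2 (≤ 2); 2 − 2 = 0

233 + 89 + 21 + 8 + 2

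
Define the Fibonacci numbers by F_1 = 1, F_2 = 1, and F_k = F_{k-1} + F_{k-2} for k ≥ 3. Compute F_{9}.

Iterating the recurrence up to F_{3} = 2 and F_{2} = 1:
F_{4} = F_{3} + F_{2} = 2 + 1 = 3
F_{5} = F_{4} + F_{3} = 3 + 2 = 5
F_{6} = F_{5} + F_{4} = 5 + 3 = 8
F_{7} = F_{6} + F_{5} = 8 + 5 = 13
F_{8} = F_{7} + F_{6} = 13 + 8 = 21
F_{9} = F_{8} + F_{7} = 21 + 13 = 34

34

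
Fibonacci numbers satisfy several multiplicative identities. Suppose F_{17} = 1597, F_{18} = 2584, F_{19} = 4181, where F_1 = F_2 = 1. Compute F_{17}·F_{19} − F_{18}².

1

1597·4181 − 2584² = 6677057 − 6677056 = 1. (Cassini's identity: F_{k−1}F_{k+1} − F_k² = (−1)^k.)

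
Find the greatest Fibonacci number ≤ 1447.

987

987 ≤ 1447 < 1597, so the largest Fibonacci number not exceeding 1447 is 987.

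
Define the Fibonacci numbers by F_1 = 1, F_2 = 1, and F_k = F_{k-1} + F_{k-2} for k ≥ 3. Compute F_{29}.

Iterating the recurrence up to F_{23} = 28657 and F_{22} = 17711:
F_{24} = F_{23} + F_{22} = 28657 + 17711 = 46368
F_{25} = F_{24} + F_{23} = 46368 + 28657 = 75025
F_{26} = F_{25} + F_{24} = 75025 + 46368 = 121393
F_{27} = F_{26} + F_{25} = 121393 + 75025 = 196418
F_{28} = F_{27} + F_{26} = 196418 + 121393 = 317811
F_{29} = F_{28} + F_{27} = 317811 + 196418 = 514229

514229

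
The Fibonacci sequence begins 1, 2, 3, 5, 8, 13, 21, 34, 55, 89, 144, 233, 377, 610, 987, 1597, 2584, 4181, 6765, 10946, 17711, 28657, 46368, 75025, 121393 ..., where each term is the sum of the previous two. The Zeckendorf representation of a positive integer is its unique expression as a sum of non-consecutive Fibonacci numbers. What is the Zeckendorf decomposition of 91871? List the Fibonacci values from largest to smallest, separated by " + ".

take 75025 (≤ 91871); 91871 − 75025 = 16846
take 10946 (≤ 16846); 16846 − 10946 = 5900
take 4181 (≤ 5900); 5900 − 4181 = 1719
take 1597 (≤ 1719); 1719 − 1597 = 122
take 89 (≤ 122); 122 − 89 = 33
take 21 (≤ 33); 33 − 21 = 12
take 8 (≤ 12); 12 − 8 = 4
take 3 (≤ 4); 4 − 3 = 1
take 1 (≤ 1); 1 − 1 = 0
So 91871 = 75025 + 10946 + 4181 + 1597 + 89 + 21 + 8 + 3 + 1, with no two terms consecutive in the sequence.

75025 + 10946 + 4181 + 1597 + 89 + 21 + 8 + 3 + 1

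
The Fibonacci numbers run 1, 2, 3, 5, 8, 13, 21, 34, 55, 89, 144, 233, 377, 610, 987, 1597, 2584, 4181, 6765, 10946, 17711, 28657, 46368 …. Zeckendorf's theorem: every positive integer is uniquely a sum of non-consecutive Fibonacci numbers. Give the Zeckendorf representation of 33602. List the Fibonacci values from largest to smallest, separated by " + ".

28657 + 4181 + 610 + 144 + 8 + 2

largest Fibonacci ≤ 33602 is 28657; 33602 − 28657 = 4945
largest Fibonacci ≤ 4945 is 4181; 4945 − 4181 = 764
largest Fibonacci ≤ 764 is 610; 764 − 610 = 154
largest Fibonacci ≤ 154 is 144; 154 − 144 = 10
largest Fibonacci ≤ 10 is 8; 10 − 8 = 2
largest Fibonacci ≤ 2 is 2; 2 − 2 = 0
So 33602 = 28657 + 4181 + 610 + 144 + 8 + 2, with no two terms consecutive in the sequence.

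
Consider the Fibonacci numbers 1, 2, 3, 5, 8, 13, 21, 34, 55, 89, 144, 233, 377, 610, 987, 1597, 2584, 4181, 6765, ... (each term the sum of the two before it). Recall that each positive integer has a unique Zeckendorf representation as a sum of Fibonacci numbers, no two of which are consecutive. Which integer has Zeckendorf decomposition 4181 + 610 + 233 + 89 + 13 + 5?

5131

4181 + 610 + 233 + 89 + 13 + 5 = 5131.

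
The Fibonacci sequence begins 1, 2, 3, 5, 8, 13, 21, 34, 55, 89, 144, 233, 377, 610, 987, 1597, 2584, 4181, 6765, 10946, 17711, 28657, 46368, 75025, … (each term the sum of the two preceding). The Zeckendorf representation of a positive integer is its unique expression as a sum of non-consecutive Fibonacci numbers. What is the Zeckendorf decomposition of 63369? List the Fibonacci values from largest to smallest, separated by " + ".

take 46368 (≤ 63369); 63369 − 46368 = 17001
take 10946 (≤ 17001); 17001 − 10946 = 6055
take 4181 (≤ 6055); 6055 − 4181 = 1874
take 1597 (≤ 1874); 1874 − 1597 = 277
take 233 (≤ 277); 277 − 233 = 44
take 34 (≤ 44); 44 − 34 = 10
take 8 (≤ 10); 10 − 8 = 2
take 2 (≤ 2); 2 − 2 = 0
So 63369 = 46368 + 10946 + 4181 + 1597 + 233 + 34 + 8 + 2, with no two terms consecutive in the sequence.

46368 + 10946 + 4181 + 1597 + 233 + 34 + 8 + 2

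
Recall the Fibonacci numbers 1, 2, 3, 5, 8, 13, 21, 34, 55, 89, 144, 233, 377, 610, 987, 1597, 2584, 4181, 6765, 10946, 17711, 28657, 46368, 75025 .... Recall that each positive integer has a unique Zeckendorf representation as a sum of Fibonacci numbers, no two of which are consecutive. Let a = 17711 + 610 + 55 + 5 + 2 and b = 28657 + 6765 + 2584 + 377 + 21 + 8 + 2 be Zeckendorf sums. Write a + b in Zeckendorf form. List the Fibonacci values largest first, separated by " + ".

The two numbers are 18383 and 38414, so their sum is 56797.
46368 ≤ 56797 < 75025, so take 46368; remainder 10429
6765 ≤ 10429 < 10946, so take 6765; remainder 3664
2584 ≤ 3664 < 4181, so take 2584; remainder 1080
987 ≤ 1080 < 1597, so take 987; remainder 93
89 ≤ 93 < 144, so take 89; remainder 4
3 ≤ 4 < 5, so take 3; remainder 1
1 ≤ 1 < 2, so take 1; remainder 0

46368 + 6765 + 2584 + 987 + 89 + 3 + 1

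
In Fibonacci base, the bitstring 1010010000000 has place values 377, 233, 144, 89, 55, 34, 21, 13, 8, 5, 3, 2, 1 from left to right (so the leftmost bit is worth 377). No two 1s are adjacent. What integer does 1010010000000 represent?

555

Summing the place values of the 1 bits: 377 + 144 + 34 = 555.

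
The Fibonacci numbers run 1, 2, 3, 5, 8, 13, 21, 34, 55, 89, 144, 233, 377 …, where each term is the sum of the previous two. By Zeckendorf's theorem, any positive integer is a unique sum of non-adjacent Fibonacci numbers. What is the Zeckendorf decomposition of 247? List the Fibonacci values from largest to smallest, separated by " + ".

take 233 (≤ 247); 247 − 233 = 14
take 13 (≤ 14); 14 − 13 = 1
take 1 (≤ 1); 1 − 1 = 0
So 247 = 233 + 13 + 1, with no two terms consecutive in the sequence.

233 + 13 + 1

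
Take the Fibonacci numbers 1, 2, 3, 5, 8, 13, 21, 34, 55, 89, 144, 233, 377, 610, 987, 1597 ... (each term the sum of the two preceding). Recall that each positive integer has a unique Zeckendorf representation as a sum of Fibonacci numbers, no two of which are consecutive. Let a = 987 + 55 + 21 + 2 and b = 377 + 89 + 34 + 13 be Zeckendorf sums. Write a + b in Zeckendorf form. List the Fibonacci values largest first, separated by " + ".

The two numbers are 1065 and 513, so their sum is 1578.
Greedy algorithm:
1578: greatest Fibonacci not exceeding it is 987, leaving 591
591: greatest Fibonacci not exceeding it is 377, leaving 214
214: greatest Fibonacci not exceeding it is 144, leaving 70
70: greatest Fibonacci not exceeding it is 55, leaving 15
15: greatest Fibonacci not exceeding it is 13, leaving 2
2: greatest Fibonacci not exceeding it is 2, leaving 0

987 + 377 + 144 + 55 + 13 + 2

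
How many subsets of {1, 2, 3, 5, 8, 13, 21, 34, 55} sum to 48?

Each representation comes from the Zeckendorf form by replacing some F_k with F_{k−1} + F_{k−2} where possible.
48 = 34+13+1 = 34+8+5+1 = 34+8+3+2+1 = 21+13+8+5+1 = … (1 more), for 5 in all.

5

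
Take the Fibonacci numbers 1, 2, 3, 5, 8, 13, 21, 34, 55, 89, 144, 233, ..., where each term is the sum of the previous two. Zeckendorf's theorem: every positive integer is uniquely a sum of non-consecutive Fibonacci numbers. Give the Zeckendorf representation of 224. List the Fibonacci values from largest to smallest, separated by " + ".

144 + 55 + 21 + 3 + 1

Greedy algorithm:
take 144 (≤ 224); 224 − 144 = 80
take 55 (≤ 80); 80 − 55 = 25
take 21 (≤ 25); 25 − 21 = 4
take 3 (≤ 4); 4 − 3 = 1
take 1 (≤ 1); 1 − 1 = 0
So 224 = 144 + 55 + 21 + 3 + 1, with no two terms consecutive in the sequence.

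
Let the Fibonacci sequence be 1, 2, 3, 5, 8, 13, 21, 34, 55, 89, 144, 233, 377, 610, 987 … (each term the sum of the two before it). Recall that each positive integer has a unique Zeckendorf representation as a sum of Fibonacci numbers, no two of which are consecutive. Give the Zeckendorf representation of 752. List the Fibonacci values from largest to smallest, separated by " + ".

Greedy algorithm:
subtract 610 from 752: 142 remains
subtract 89 from 142: 53 remains
subtract 34 from 53: 19 remains
subtract 13 from 19: 6 remains
subtract 5 from 6: 1 remains
subtract 1 from 1: 0 remains
So 752 = 610 + 89 + 34 + 13 + 5 + 1, with no two terms consecutive in the sequence.

610 + 89 + 34 + 13 + 5 + 1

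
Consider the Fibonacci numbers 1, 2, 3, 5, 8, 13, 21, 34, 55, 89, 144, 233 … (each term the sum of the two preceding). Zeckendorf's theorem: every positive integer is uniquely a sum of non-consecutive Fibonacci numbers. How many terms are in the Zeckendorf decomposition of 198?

198 − 144 = 54
54 − 34 = 20
20 − 13 = 7
7 − 5 = 2
2 − 2 = 0
198 = 144 + 34 + 13 + 5 + 2, which has 5 terms.

5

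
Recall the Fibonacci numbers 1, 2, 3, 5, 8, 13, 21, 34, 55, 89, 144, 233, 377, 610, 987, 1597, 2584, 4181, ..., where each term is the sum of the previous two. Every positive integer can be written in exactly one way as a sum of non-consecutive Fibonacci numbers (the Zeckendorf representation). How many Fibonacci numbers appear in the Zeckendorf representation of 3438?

take 2584 (≤ 3438); 3438 − 2584 = 854
take 610 (≤ 854); 854 − 610 = 244
take 233 (≤ 244); 244 − 233 = 11
take 8 (≤ 11); 11 − 8 = 3
take 3 (≤ 3); 3 − 3 = 0
3438 = 2584 + 610 + 233 + 8 + 3, which has 5 terms.

5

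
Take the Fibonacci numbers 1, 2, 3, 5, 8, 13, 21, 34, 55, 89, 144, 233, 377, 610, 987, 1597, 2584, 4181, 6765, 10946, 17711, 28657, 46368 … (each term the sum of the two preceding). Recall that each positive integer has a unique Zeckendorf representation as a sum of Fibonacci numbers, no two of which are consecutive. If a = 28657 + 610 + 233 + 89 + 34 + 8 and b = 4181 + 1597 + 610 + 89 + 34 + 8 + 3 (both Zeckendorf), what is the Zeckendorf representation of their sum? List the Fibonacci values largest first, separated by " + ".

The two numbers are 29631 and 6522, so their sum is 36153.
Greedy algorithm:
largest Fibonacci ≤ 36153 is 28657; 36153 − 28657 = 7496
largest Fibonacci ≤ 7496 is 6765; 7496 − 6765 = 731
largest Fibonacci ≤ 731 is 610; 731 − 610 = 121
largest Fibonacci ≤ 121 is 89; 121 − 89 = 32
largest Fibonacci ≤ 32 is 21; 32 − 21 = 11
largest Fibonacci ≤ 11 is 8; 11 − 8 = 3
largest Fibonacci ≤ 3 is 3; 3 − 3 = 0

28657 + 6765 + 610 + 89 + 21 + 8 + 3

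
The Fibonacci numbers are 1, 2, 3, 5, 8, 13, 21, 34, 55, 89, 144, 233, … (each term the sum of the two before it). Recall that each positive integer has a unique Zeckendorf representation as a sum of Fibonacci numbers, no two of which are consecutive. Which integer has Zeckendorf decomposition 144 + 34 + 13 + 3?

194

144 + 34 + 13 + 3 = 194.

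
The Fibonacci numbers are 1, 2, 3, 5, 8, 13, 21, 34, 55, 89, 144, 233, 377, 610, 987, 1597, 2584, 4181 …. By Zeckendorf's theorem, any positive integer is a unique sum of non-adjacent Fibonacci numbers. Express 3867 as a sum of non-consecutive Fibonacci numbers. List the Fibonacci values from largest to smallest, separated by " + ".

3867 − 2584 = 1283
1283 − 987 = 296
296 − 233 = 63
63 − 55 = 8
8 − 8 = 0
So 3867 = 2584 + 987 + 233 + 55 + 8, with no two terms consecutive in the sequence.

2584 + 987 + 233 + 55 + 8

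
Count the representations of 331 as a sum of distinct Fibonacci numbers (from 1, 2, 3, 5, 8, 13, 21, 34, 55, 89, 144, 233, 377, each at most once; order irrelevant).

10

331 = 233+89+8+1 = 233+89+5+3+1 = 233+55+34+8+1 = 233+55+34+5+3+1 = … (6 more), for 10 in all.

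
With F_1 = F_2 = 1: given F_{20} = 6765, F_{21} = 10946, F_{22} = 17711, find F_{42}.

By the addition formula F_{m+n} = F_m F_{n+1} + F_{m−1} F_n with m=21, n=21: F_{42} = 10946·17711 + 6765·10946 = 193864606 + 74049690 = 267914296.

267914296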